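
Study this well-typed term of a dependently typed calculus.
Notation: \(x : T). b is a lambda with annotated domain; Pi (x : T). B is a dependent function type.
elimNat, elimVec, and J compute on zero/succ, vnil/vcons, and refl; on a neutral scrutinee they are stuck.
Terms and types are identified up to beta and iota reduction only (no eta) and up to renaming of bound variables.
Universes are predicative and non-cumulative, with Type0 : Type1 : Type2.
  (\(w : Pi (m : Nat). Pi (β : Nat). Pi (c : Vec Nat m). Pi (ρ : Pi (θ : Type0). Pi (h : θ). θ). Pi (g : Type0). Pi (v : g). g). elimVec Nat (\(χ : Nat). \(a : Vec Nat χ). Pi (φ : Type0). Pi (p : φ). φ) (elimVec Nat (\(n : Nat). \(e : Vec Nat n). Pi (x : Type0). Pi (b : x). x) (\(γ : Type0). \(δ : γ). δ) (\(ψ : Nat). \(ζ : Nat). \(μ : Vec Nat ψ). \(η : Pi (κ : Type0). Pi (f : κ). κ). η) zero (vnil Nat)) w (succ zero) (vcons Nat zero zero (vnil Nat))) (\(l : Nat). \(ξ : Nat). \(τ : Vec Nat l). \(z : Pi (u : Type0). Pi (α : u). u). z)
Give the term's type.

type:
  Pi (w : Type0). Pi (m : w). w


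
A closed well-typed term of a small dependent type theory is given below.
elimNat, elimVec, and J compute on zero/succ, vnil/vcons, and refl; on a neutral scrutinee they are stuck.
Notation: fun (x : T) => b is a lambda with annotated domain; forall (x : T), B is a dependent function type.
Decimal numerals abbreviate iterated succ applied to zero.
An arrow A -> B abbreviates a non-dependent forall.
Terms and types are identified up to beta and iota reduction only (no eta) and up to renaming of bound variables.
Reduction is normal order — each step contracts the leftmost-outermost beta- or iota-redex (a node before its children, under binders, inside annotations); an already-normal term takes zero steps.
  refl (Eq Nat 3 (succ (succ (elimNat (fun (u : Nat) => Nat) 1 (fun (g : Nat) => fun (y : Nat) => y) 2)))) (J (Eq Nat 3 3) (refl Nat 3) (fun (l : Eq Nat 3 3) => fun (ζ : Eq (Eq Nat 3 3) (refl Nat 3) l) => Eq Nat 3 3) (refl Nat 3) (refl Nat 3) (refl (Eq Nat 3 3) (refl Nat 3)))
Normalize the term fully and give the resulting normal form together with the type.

reduced normal form:
  refl (Eq Nat 3 3) (refl Nat 3)
type:
  Eq (Eq Nat 3 3) (refl Nat 3) (refl Nat 3)


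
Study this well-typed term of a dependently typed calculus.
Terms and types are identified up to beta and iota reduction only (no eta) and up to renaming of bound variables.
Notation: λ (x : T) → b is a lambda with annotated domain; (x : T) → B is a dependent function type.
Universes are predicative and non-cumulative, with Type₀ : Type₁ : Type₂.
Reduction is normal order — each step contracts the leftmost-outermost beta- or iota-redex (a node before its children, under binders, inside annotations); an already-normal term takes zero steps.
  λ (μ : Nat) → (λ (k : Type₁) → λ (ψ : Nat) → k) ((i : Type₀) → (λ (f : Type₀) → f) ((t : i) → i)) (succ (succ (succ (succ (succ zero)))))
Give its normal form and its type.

resulting normal form:
  λ (μ : Nat) → (k : Type₀) → (ψ : k) → k
the term's type:
  (μ : Nat) → Type₁
observation: reduction starts at a beta-redex, and 3 normal-order steps reach the normal form.


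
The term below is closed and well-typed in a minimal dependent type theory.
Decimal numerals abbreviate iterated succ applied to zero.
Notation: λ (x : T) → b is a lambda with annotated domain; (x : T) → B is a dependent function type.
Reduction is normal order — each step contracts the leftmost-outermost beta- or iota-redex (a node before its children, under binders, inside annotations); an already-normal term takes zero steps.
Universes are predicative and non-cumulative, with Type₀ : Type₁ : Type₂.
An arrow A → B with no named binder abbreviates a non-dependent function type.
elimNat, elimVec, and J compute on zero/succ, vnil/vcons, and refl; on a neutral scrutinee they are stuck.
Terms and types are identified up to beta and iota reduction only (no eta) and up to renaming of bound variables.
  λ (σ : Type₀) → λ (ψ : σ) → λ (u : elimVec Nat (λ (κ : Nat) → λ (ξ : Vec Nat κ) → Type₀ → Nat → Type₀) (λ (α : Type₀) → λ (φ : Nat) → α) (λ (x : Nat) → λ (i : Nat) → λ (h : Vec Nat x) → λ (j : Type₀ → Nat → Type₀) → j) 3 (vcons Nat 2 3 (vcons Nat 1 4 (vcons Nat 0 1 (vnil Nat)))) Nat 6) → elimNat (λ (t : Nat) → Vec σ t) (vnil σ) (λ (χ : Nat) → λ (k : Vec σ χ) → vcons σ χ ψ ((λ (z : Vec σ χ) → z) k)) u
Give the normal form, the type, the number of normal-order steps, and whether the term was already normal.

resulting normal form:
  λ (σ : Type₀) → λ (ψ : σ) → λ (u : Nat) → elimNat (λ (κ : Nat) → Vec σ κ) (vnil σ) (λ (ξ : Nat) → λ (α : Vec σ ξ) → vcons σ ξ ψ α) u
the term's type:
  (σ : Type₀) → σ → (ψ : Nat) → Vec σ ψ
normal-order step count: 19
term was already normal: no
first redex: an elimVec iota-redex


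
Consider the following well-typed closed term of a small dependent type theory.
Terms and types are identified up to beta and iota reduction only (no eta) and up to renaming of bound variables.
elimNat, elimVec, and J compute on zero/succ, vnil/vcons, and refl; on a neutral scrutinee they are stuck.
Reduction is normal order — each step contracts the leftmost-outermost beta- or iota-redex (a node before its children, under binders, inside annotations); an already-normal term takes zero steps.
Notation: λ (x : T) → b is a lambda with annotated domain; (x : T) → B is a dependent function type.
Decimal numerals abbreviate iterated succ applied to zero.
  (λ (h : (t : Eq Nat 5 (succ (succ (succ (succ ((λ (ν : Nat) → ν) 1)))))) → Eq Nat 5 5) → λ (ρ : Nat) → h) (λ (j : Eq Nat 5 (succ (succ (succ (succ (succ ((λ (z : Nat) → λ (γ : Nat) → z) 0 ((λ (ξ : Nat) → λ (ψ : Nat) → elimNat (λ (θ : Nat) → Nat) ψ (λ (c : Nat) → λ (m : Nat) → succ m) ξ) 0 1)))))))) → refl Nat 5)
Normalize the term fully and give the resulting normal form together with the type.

resulting normal form:
  λ (h : Nat) → λ (t : Eq Nat 5 5) → refl Nat 5
inferred type:
  (h : Nat) → (t : Eq Nat 5 5) → Eq Nat 5 5
observation: reduction starts at a beta-redex, and 3 normal-order steps reach the normal form.


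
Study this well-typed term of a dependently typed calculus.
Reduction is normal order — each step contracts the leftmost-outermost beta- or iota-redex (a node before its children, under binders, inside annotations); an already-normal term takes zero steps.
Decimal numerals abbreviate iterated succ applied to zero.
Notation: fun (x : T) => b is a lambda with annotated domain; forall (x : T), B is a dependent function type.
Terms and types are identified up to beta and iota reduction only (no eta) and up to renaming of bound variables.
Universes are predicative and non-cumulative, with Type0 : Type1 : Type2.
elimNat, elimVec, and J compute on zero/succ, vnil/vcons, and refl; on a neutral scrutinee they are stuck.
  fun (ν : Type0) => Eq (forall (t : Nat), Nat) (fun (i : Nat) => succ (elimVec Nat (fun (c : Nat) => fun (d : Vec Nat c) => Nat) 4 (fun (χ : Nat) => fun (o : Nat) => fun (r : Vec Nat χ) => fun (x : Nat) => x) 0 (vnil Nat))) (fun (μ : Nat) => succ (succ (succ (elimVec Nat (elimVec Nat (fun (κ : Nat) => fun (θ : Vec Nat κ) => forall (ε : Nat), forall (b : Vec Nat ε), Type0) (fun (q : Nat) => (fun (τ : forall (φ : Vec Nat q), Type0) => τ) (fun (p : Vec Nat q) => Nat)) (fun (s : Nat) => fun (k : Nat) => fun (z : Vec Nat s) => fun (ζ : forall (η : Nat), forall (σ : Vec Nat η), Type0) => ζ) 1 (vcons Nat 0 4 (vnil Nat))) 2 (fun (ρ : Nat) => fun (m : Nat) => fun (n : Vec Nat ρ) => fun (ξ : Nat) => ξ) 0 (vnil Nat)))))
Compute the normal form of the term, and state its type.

resulting normal form:
  fun (ν : Type0) => Eq (forall (t : Nat), Nat) (fun (i : Nat) => 5) (fun (c : Nat) => 5)
the term's type:
  forall (ν : Type0), Type0
observation: 2 normal-order steps separate the term from its normal form.


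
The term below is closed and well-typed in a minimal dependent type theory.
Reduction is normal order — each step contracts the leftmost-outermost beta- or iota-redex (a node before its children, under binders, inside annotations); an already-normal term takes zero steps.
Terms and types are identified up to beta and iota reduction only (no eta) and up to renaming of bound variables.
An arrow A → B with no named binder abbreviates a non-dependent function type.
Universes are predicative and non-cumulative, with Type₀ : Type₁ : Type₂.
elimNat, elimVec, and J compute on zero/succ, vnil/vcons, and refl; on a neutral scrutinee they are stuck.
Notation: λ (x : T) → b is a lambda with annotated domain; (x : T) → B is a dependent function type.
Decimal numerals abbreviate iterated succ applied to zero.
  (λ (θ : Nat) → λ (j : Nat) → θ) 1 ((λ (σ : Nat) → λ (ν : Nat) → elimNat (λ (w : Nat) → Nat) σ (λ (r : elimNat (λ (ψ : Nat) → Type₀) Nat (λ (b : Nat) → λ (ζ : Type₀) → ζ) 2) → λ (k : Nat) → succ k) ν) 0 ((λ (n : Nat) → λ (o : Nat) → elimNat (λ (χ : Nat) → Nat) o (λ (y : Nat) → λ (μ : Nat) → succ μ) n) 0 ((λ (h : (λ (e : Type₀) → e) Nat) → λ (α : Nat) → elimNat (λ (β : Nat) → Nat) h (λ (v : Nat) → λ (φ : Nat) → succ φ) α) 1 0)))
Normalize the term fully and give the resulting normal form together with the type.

resulting normal form:
  1
inferred type:
  Nat
observation: contracting a beta-redex first, the term normalizes in 2 steps.


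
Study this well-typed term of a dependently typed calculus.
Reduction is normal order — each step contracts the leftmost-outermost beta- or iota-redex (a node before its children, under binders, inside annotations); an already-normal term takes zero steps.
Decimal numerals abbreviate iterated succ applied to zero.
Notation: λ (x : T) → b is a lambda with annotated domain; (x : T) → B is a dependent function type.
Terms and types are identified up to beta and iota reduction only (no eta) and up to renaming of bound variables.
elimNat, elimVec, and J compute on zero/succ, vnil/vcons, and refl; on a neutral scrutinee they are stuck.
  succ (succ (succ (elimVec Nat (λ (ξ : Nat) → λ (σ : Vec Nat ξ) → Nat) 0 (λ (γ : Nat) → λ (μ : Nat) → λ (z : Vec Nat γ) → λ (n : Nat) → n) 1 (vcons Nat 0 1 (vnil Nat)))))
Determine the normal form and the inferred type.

normal form:
  3
inferred type:
  Nat
observation: contracting an elimVec iota-redex first, the term normalizes in 6 steps.


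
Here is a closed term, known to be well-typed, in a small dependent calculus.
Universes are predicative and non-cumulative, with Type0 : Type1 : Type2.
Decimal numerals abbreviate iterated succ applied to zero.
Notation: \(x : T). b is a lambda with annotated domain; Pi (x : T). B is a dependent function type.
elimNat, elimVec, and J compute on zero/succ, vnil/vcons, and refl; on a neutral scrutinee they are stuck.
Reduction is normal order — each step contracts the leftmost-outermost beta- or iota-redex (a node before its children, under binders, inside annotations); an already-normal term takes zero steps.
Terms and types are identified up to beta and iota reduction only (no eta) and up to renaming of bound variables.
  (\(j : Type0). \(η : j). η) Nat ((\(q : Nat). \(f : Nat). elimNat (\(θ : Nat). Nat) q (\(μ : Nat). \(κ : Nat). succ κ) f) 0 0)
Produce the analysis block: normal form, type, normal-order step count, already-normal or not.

reduced normal form:
  0
inferred type:
  Nat
normal-order step count: 5
term was already normal: no
first redex: a beta-redex


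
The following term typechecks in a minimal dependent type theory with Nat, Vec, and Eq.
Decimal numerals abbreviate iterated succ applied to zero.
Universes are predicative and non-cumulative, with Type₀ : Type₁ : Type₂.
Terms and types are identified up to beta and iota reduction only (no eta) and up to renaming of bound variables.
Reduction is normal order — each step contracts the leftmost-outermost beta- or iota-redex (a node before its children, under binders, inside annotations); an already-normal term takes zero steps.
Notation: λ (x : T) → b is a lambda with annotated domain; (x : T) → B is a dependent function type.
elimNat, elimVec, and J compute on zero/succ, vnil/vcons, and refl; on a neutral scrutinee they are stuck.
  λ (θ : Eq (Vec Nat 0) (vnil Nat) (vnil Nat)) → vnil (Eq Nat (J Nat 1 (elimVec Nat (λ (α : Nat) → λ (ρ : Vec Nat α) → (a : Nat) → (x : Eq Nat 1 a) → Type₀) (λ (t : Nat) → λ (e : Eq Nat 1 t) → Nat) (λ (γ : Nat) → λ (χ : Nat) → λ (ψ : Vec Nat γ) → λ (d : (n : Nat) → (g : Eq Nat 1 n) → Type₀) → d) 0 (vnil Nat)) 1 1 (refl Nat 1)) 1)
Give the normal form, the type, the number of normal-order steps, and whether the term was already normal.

reduced normal form:
  λ (θ : Eq (Vec Nat 0) (vnil Nat) (vnil Nat)) → vnil (Eq Nat 1 1)
the term's type:
  (θ : Eq (Vec Nat 0) (vnil Nat) (vnil Nat)) → Vec (Eq Nat 1 1) 0
normal-order step count: 1
already normal: no
first contracted redex: a J iota-redex


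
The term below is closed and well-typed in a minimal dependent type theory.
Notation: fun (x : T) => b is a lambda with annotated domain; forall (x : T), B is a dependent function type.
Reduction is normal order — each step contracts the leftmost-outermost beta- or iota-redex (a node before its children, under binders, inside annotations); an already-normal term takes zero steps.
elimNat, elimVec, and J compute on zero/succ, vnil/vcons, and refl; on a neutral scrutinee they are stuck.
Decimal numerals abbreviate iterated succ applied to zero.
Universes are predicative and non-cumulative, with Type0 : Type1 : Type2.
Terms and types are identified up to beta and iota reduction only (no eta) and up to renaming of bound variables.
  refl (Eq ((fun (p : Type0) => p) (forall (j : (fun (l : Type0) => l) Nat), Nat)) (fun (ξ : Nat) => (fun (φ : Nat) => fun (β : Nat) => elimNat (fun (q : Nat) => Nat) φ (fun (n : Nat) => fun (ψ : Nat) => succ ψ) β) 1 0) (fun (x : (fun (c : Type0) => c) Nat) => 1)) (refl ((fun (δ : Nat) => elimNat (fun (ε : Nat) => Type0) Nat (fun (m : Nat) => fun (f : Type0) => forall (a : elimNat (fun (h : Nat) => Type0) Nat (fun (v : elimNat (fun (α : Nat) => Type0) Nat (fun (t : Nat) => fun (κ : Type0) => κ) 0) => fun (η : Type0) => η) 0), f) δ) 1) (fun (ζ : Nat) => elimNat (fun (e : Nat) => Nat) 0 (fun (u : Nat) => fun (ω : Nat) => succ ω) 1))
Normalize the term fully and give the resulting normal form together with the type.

reduced normal form:
  refl (Eq (forall (p : Nat), Nat) (fun (j : Nat) => 1) (fun (l : Nat) => 1)) (refl (forall (ξ : Nat), Nat) (fun (φ : Nat) => 1))
inferred type:
  Eq (Eq (forall (p : Nat), Nat) (fun (j : Nat) => 1) (fun (l : Nat) => 1)) (refl (forall (ξ : Nat), Nat) (fun (φ : Nat) => 1)) (refl (forall (β : Nat), Nat) (fun (q : Nat) => 1))
observation: 16 normal-order steps normalize the term, beginning with a beta-redex.


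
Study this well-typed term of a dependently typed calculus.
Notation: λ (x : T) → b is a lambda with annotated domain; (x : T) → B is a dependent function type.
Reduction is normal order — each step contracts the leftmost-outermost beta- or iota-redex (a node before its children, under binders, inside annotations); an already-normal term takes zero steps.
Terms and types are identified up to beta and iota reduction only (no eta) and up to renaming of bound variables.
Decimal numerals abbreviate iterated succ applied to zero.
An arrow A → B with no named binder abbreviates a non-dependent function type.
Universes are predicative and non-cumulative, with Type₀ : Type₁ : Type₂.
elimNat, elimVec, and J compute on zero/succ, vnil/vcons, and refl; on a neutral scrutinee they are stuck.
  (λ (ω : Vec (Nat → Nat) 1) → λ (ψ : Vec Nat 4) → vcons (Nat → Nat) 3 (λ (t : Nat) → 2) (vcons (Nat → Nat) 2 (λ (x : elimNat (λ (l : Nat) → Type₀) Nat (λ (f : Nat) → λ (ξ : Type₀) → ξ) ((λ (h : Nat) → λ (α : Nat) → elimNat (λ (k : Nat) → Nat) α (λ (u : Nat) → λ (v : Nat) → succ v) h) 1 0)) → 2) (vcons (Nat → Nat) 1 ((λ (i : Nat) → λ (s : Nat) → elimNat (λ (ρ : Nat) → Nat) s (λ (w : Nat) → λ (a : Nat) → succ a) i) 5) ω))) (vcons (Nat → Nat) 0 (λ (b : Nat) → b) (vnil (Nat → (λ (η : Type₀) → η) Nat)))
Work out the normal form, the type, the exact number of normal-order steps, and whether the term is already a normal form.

reduced normal form:
  λ (ω : Vec Nat 4) → vcons (Nat → Nat) 3 (λ (ψ : Nat) → 2) (vcons (Nat → Nat) 2 (λ (t : Nat) → 2) (vcons (Nat → Nat) 1 (λ (x : Nat) → succ (succ (succ (succ (succ x))))) (vcons (Nat → Nat) 0 (λ (l : Nat) → l) (vnil (Nat → Nat)))))
type:
  Vec Nat 4 → Vec (Nat → Nat) 4
reduction steps (normal order): 29
term was already normal: no
first redex: a beta-redex


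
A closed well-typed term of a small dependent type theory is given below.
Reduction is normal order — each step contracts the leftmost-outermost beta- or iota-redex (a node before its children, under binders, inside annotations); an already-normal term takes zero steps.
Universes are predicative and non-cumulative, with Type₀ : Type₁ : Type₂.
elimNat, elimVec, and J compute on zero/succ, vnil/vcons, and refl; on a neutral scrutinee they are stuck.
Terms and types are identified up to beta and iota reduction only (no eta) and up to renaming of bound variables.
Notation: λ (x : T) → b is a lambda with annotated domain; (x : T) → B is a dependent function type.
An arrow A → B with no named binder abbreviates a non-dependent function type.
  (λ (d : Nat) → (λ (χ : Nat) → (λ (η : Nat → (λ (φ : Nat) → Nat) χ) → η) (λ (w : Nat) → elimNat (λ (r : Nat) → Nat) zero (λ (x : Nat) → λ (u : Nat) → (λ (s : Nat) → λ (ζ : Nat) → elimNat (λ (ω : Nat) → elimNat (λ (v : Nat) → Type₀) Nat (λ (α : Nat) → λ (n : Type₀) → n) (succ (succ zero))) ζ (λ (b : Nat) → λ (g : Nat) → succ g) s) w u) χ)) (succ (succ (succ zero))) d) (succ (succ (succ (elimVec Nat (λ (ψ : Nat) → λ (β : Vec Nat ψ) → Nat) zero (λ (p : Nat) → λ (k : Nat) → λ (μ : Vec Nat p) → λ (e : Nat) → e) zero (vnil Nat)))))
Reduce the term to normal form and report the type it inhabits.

resulting normal form:
  succ (succ (succ (succ (succ (succ (succ (succ (succ zero))))))))
type:
  Nat


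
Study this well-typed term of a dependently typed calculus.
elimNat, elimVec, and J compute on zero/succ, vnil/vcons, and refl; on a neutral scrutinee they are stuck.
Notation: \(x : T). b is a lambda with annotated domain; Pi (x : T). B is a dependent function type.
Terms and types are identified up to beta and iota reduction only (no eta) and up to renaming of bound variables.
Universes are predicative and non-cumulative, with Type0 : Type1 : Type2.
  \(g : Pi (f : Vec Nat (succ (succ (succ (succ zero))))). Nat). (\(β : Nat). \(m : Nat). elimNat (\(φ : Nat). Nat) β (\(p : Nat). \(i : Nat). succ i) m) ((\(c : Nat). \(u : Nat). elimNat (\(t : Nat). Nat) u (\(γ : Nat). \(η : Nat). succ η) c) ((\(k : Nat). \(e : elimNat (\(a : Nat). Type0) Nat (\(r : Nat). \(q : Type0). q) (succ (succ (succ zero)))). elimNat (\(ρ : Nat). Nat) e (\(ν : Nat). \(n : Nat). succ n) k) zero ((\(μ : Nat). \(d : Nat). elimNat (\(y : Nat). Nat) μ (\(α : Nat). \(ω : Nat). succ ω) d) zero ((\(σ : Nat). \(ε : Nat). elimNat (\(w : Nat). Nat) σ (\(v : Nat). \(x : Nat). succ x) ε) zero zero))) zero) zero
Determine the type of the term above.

type:
  Pi (g : Pi (f : Vec Nat (succ (succ (succ (succ zero))))). Nat). Nat


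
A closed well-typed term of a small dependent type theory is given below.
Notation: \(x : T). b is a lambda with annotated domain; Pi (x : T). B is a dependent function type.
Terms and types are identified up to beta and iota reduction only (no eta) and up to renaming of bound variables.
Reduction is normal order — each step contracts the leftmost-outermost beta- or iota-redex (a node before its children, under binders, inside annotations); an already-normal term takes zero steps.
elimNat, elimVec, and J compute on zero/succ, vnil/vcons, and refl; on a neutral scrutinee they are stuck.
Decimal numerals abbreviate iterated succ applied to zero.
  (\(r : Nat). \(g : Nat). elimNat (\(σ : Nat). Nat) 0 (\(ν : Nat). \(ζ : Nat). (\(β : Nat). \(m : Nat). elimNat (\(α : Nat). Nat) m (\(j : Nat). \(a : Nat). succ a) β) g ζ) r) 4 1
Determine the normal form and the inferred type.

reduced normal form:
  4
inferred type:
  Nat


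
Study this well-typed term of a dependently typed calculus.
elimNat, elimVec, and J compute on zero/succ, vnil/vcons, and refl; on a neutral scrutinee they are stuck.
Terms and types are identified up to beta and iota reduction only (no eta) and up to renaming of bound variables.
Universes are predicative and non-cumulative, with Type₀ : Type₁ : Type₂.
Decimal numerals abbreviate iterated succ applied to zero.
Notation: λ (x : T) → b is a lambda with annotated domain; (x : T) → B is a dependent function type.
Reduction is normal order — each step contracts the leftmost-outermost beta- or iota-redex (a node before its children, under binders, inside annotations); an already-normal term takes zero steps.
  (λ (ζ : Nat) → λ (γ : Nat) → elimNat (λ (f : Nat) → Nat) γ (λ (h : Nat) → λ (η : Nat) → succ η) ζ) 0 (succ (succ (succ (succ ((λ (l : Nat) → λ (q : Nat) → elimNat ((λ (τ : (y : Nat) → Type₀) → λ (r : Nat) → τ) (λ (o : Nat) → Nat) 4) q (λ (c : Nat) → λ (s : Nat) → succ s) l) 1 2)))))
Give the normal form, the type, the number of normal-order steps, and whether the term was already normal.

reduced normal form:
  7
type:
  Nat
normal-order step count: 9
term was already normal: no
first redex: a beta-redex


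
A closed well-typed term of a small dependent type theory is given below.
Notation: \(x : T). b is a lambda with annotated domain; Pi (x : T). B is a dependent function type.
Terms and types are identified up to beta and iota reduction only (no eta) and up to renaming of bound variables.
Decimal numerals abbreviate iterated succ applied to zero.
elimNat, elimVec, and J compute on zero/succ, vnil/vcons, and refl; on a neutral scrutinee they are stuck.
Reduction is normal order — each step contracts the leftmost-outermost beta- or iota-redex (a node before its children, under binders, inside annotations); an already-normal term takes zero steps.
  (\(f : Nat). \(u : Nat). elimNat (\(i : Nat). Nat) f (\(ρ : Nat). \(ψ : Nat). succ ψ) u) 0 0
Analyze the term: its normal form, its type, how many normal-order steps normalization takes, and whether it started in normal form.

resulting normal form:
  0
inferred type:
  Nat
normal-order step count: 3
started in normal form: no
first redex: a beta-redex


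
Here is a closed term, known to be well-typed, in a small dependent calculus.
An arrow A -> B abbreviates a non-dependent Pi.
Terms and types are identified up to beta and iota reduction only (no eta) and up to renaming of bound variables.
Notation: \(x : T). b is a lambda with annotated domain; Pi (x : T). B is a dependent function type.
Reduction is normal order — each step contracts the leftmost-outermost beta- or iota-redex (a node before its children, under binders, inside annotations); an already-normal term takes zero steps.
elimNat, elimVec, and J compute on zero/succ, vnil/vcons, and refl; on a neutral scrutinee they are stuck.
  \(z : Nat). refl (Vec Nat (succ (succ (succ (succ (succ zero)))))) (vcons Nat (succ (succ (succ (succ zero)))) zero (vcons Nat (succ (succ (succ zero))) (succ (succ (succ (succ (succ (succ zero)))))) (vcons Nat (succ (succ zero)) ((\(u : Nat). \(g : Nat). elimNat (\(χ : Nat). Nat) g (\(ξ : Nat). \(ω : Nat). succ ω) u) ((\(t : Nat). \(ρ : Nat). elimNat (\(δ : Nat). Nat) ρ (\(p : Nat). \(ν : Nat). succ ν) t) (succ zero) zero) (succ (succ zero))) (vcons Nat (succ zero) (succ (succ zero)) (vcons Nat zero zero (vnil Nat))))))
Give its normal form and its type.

normal form:
  \(z : Nat). refl (Vec Nat (succ (succ (succ (succ (succ zero)))))) (vcons Nat (succ (succ (succ (succ zero)))) zero (vcons Nat (succ (succ (succ zero))) (succ (succ (succ (succ (succ (succ zero)))))) (vcons Nat (succ (succ zero)) (succ (succ (succ zero))) (vcons Nat (succ zero) (succ (succ zero)) (vcons Nat zero zero (vnil Nat))))))
type:
  Nat -> Eq (Vec Nat (succ (succ (succ (succ (succ zero)))))) (vcons Nat (succ (succ (succ (succ zero)))) zero (vcons Nat (succ (succ (succ zero))) (succ (succ (succ (succ (succ (succ zero)))))) (vcons Nat (succ (succ zero)) (succ (succ (succ zero))) (vcons Nat (succ zero) (succ (succ zero)) (vcons Nat zero zero (vnil Nat)))))) (vcons Nat (succ (succ (succ (succ zero)))) zero (vcons Nat (succ (succ (succ zero))) (succ (succ (succ (succ (succ (succ zero)))))) (vcons Nat (succ (succ zero)) (succ (succ (succ zero))) (vcons Nat (succ zero) (succ (succ zero)) (vcons Nat zero zero (vnil Nat))))))
observation: contracting a beta-redex first, the term normalizes in 12 steps.


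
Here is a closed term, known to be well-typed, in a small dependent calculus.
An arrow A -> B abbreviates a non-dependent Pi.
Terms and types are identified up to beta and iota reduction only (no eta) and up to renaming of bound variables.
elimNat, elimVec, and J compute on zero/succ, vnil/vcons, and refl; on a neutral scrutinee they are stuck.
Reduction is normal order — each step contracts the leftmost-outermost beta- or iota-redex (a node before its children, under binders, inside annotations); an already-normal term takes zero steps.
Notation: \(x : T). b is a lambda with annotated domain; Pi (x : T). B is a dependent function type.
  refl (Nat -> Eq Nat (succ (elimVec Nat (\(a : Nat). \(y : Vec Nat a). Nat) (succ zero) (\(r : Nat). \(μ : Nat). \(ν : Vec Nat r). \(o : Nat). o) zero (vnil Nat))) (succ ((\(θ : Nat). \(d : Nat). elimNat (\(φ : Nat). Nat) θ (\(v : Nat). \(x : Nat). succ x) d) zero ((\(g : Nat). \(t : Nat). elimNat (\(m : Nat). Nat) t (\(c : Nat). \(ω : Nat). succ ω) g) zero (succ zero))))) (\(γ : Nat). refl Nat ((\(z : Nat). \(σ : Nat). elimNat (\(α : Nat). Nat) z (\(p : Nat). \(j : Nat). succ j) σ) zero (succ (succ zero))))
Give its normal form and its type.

reduced normal form:
  refl (Nat -> Eq Nat (succ (succ zero)) (succ (succ zero))) (\(a : Nat). refl Nat (succ (succ zero)))
inferred type:
  Eq (Nat -> Eq Nat (succ (succ zero)) (succ (succ zero))) (\(a : Nat). refl Nat (succ (succ zero))) (\(y : Nat). refl Nat (succ (succ zero)))
observation: contracting an elimVec iota-redex first, the term normalizes in 19 steps.


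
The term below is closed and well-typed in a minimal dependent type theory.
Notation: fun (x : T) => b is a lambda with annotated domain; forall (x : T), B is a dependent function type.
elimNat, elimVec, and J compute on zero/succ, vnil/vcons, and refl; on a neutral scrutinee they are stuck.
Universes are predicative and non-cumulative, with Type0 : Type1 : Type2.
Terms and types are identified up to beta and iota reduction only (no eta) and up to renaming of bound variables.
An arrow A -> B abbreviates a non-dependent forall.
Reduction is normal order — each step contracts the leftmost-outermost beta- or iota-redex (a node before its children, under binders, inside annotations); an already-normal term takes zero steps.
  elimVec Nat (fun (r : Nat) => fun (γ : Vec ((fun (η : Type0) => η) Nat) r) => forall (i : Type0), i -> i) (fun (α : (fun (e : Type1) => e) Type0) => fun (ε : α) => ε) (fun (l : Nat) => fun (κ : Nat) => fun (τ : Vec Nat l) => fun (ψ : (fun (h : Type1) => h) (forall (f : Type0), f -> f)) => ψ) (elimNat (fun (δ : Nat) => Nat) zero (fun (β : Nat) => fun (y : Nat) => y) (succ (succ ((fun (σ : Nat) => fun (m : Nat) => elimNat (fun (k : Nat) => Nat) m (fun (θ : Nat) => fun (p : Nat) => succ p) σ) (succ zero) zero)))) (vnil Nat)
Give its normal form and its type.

resulting normal form:
  fun (r : Type0) => fun (γ : r) => γ
the term's type:
  forall (r : Type0), r -> r


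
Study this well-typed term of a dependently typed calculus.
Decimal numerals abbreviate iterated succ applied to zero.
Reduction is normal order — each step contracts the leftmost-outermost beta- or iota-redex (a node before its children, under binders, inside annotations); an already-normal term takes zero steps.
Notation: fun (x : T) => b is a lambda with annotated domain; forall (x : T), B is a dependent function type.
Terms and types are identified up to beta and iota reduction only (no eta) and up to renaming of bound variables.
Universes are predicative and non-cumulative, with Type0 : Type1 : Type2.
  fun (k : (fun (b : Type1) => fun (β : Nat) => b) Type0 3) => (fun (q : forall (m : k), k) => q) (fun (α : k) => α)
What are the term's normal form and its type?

resulting normal form:
  fun (k : Type0) => fun (b : k) => b
the term's type:
  forall (k : Type0), forall (b : k), k
observation: the leftmost-outermost redex is a beta-redex, and normalization takes 3 steps.


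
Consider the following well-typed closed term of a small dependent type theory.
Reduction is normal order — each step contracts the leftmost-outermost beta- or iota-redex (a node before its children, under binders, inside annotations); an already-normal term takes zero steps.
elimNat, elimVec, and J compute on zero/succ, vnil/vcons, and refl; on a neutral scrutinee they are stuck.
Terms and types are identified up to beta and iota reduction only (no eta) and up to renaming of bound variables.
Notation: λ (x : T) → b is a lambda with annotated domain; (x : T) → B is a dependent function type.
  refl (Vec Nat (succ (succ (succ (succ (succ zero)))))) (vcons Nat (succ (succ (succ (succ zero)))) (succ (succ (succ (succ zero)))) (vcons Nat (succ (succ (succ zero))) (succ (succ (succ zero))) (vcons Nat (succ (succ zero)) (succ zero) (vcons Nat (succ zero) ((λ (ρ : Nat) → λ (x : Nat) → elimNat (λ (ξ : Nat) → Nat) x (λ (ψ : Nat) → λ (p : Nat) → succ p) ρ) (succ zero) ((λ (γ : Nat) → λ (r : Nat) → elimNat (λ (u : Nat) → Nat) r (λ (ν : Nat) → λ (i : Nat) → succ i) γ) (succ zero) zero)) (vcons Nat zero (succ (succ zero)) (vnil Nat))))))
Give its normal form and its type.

reduced normal form:
  refl (Vec Nat (succ (succ (succ (succ (succ zero)))))) (vcons Nat (succ (succ (succ (succ zero)))) (succ (succ (succ (succ zero)))) (vcons Nat (succ (succ (succ zero))) (succ (succ (succ zero))) (vcons Nat (succ (succ zero)) (succ zero) (vcons Nat (succ zero) (succ (succ zero)) (vcons Nat zero (succ (succ zero)) (vnil Nat))))))
inferred type:
  Eq (Vec Nat (succ (succ (succ (succ (succ zero)))))) (vcons Nat (succ (succ (succ (succ zero)))) (succ (succ (succ (succ zero)))) (vcons Nat (succ (succ (succ zero))) (succ (succ (succ zero))) (vcons Nat (succ (succ zero)) (succ zero) (vcons Nat (succ zero) (succ (succ zero)) (vcons Nat zero (succ (succ zero)) (vnil Nat)))))) (vcons Nat (succ (succ (succ (succ zero)))) (succ (succ (succ (succ zero)))) (vcons Nat (succ (succ (succ zero))) (succ (succ (succ zero))) (vcons Nat (succ (succ zero)) (succ zero) (vcons Nat (succ zero) (succ (succ zero)) (vcons Nat zero (succ (succ zero)) (vnil Nat))))))
observation: the leftmost-outermost redex is a beta-redex, and normalization takes 12 steps.


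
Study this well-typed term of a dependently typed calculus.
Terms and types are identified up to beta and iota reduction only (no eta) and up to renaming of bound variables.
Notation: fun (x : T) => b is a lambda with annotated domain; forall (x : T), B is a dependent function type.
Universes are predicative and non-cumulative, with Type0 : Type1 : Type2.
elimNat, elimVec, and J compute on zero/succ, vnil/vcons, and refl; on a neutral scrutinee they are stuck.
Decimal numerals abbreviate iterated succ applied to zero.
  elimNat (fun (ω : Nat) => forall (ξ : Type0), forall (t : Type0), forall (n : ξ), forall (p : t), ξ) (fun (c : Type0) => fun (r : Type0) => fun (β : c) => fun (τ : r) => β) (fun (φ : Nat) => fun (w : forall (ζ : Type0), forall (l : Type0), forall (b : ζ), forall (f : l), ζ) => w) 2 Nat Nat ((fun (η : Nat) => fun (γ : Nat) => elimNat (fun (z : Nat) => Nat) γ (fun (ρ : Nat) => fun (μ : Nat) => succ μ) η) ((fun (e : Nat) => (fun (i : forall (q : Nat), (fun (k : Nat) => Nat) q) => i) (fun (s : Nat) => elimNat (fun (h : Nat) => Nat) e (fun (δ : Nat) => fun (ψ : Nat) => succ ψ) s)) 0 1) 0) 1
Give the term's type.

type:
  Nat


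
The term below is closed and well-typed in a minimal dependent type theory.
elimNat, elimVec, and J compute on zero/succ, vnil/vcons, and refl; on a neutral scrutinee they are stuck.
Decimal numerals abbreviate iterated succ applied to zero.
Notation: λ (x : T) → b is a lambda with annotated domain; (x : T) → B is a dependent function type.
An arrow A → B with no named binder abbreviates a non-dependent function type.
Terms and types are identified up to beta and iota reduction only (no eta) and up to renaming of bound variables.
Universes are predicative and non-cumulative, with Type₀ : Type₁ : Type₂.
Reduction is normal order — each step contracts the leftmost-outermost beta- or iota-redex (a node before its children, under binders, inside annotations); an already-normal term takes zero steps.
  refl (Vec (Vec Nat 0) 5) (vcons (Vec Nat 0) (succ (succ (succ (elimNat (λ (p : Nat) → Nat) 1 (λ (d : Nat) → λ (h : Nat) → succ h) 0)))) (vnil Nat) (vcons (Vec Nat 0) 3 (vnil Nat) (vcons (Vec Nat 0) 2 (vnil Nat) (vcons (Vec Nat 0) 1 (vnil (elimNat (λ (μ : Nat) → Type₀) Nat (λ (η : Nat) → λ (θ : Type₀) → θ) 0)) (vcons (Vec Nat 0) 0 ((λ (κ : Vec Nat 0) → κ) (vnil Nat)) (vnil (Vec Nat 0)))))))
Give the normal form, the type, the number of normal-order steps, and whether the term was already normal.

resulting normal form:
  refl (Vec (Vec Nat 0) 5) (vcons (Vec Nat 0) 4 (vnil Nat) (vcons (Vec Nat 0) 3 (vnil Nat) (vcons (Vec Nat 0) 2 (vnil Nat) (vcons (Vec Nat 0) 1 (vnil Nat) (vcons (Vec Nat 0) 0 (vnil Nat) (vnil (Vec Nat 0)))))))
inferred type:
  Eq (Vec (Vec Nat 0) 5) (vcons (Vec Nat 0) 4 (vnil Nat) (vcons (Vec Nat 0) 3 (vnil Nat) (vcons (Vec Nat 0) 2 (vnil Nat) (vcons (Vec Nat 0) 1 (vnil Nat) (vcons (Vec Nat 0) 0 (vnil Nat) (vnil (Vec Nat 0))))))) (vcons (Vec Nat 0) 4 (vnil Nat) (vcons (Vec Nat 0) 3 (vnil Nat) (vcons (Vec Nat 0) 2 (vnil Nat) (vcons (Vec Nat 0) 1 (vnil Nat) (vcons (Vec Nat 0) 0 (vnil Nat) (vnil (Vec Nat 0)))))))
reduction steps (normal order): 3
started in normal form: no
first redex: an elimNat iota-redex


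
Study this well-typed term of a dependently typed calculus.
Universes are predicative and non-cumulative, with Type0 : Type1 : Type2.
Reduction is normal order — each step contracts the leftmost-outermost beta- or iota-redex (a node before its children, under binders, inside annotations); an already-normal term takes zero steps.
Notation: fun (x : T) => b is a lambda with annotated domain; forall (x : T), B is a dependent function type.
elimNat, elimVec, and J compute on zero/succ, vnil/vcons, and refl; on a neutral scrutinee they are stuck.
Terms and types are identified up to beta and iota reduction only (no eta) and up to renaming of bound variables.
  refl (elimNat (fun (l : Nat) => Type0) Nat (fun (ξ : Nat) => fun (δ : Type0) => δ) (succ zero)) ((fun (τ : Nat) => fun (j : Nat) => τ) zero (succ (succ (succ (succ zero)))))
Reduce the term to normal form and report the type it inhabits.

reduced normal form:
  refl Nat zero
inferred type:
  Eq Nat zero zero


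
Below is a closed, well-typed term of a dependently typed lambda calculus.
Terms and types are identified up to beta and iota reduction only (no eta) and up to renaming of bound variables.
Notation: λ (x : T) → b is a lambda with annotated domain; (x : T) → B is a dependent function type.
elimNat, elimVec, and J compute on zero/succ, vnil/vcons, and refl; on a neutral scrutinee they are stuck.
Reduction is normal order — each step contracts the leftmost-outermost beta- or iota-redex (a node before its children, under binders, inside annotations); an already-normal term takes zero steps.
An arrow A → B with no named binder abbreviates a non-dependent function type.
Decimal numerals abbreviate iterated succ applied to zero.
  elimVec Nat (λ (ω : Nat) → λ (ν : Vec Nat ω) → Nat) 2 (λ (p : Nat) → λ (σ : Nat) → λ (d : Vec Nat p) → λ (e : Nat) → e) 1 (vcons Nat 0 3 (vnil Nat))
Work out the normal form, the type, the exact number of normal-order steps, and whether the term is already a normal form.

resulting normal form:
  2
type:
  Nat
normal-order step count: 6
already normal: no
first contracted redex: an elimVec iota-redex


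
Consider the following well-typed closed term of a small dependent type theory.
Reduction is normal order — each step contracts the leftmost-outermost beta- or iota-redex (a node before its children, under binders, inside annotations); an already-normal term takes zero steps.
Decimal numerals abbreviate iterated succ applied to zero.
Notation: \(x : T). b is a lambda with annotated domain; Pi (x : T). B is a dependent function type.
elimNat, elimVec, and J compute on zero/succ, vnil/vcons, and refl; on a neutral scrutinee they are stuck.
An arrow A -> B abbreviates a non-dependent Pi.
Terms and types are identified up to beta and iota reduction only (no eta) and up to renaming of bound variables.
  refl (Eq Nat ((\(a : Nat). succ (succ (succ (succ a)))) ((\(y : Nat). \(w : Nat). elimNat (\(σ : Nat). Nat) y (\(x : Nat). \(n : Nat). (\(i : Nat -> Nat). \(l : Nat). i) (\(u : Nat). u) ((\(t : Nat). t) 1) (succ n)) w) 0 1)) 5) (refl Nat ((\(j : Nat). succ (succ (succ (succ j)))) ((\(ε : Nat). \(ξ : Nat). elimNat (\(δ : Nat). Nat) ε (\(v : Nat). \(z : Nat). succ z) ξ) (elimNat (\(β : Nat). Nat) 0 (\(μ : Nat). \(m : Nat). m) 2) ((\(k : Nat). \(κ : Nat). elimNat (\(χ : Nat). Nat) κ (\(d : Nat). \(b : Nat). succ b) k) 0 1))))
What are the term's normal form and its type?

reduced normal form:
  refl (Eq Nat 5 5) (refl Nat 5)
the term's type:
  Eq (Eq Nat 5 5) (refl Nat 5) (refl Nat 5)
observation: the term reaches its normal form after 27 normal-order steps.


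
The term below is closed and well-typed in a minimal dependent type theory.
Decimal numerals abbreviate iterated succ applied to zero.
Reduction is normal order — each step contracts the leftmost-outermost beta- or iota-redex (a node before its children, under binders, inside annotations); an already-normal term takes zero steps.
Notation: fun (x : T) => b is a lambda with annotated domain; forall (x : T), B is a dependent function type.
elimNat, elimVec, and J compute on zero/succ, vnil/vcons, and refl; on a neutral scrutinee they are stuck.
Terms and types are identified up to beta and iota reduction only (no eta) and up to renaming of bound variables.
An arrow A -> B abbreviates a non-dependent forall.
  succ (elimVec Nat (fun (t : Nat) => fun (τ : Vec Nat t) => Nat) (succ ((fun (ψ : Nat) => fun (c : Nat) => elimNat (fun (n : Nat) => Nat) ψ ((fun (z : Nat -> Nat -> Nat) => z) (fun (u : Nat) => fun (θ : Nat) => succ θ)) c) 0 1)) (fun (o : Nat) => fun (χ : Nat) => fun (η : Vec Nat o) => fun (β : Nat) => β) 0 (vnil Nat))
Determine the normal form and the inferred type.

resulting normal form:
  3
the term's type:
  Nat


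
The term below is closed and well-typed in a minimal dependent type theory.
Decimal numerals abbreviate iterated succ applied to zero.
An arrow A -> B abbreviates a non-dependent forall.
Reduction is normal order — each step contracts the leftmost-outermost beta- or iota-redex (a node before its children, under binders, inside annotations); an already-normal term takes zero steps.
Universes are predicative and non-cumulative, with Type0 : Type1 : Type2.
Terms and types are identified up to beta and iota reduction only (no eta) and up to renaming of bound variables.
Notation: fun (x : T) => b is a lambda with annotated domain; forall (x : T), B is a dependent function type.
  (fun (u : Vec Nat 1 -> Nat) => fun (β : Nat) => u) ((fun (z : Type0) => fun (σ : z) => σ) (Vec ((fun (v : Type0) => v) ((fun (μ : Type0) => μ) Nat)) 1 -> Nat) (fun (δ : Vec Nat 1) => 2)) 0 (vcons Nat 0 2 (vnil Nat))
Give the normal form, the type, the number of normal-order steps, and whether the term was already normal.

reduced normal form:
  2
type:
  Nat
reduction steps (normal order): 5
already normal: no
first contracted redex: a beta-redex
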